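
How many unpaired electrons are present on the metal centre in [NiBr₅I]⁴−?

2 unpaired electrons

Ligand charges: each bromide is −1; each iodide is −1. With an overall charge of −4 the nickel centre must be in the +2 oxidation state.
Group 10 minus oxidation state 2 gives a d⁸ configuration.
In an octahedral field the d⁸ configuration is t₂g⁶e_g² (only one arrangement possible), giving 2 unpaired electrons.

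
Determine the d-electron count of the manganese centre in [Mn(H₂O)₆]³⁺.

Ligand charges: water is neutral. With an overall charge of +3 the manganese centre must be in the +3 oxidation state.
Mn sits in group 7, so the d-electron count is 7 − 3 = 4.

d⁴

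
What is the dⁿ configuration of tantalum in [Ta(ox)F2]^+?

d⁰

Ligand charges: each oxalate is −2; each fluoride is −1. With an overall charge of +1 the tantalum centre must be in the +5 oxidation state.
Ta sits in group 5, so the d-electron count is 5 − 5 = 0.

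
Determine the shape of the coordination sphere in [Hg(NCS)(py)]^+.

linear

Summing ligand charges against the +1 overall charge gives an oxidation state of +2 for mercury.
Mercury is a group-12 element; Hg(II) is therefore d¹⁰.
Coordination number: 2.
A d¹⁰ ion with only two ligands adopts a linear arrangement (sp hybridisation; no CFSE preference).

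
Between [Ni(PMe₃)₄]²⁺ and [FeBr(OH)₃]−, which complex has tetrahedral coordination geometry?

For [Ni(PMe₃)₄]²⁺: Summing ligand charges against the +2 overall charge gives an oxidation state of +2 for nickel. Nickel is a group-10 element; Ni(II) is therefore d⁸. Trimethylphosphine is a strong-field ligand (high in the spectrochemical series). A 3d d⁸ ion with strong-field ligands gains enough CFSE to favour square planar over tetrahedral. → square planar.
For [FeBr(OH)₃]−: Ligand charges: each bromide is −1; each hydroxide is −1. With an overall charge of −1 the iron centre must be in the +3 oxidation state. Iron is a group-8 element; Fe(III) is therefore d⁵. A high-spin d⁵ ion has zero CFSE in either geometry, so four ligands adopt the sterically favoured tetrahedral geometry. → tetrahedral.

[FeBr(OH)₃]−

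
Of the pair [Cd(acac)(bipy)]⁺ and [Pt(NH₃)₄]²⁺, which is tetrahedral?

[Cd(acac)(bipy)]⁺

For [Cd(acac)(bipy)]⁺: Each acetylacetonate is −1; 2,2′-bipyridine is neutral; balancing the +1 overall charge requires Cd(II). Cd sits in group 12, so the d-electron count is 12 − 2 = 10. A d¹⁰ ion has no crystal-field stabilisation preference between square planar and tetrahedral, so four ligands adopt the sterically favoured tetrahedral geometry. → tetrahedral.
For [Pt(NH₃)₄]²⁺: Summing ligand charges against the +2 overall charge gives an oxidation state of +2 for platinum. Group 10 minus oxidation state 2 gives a d⁸ configuration. A 5d d⁸ ion has a large crystal-field splitting; square planar leaves the high-energy d_{x²−y²} orbital empty and maximises CFSE. → square planar.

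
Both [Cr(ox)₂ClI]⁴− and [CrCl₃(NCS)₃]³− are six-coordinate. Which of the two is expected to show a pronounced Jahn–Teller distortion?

[Cr(ox)₂ClI]⁴−

[Cr(ox)₂ClI]⁴−: Summing ligand charges against the −4 overall charge gives an oxidation state of +2 for chromium. Chromium is a group-6 element; Cr(II) is therefore d⁴. Chloride, iodide, and oxalate are weak-field ligands for a first-row metal, so the complex is high-spin. The t₂g³e_g¹ (high-spin) configuration has an unevenly filled e_g set; the Jahn–Teller theorem predicts a tetragonal distortion (typically axial elongation) to lift the degeneracy.
[CrCl₃(NCS)₃]³−: Ligand charges: each chloride is −1; each isothiocyanate is −1. With an overall charge of −3 the chromium centre must be in the +3 oxidation state. Group 6 minus oxidation state 3 gives a d³ configuration. The d³ configuration leaves the e_g set evenly filled (or empty) — no strong Jahn–Teller driving force.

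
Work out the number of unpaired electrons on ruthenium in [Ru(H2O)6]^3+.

1 unpaired electron

Water is neutral; balancing the +3 overall charge requires Ru(III).
Group 8 minus oxidation state 3 gives a d⁵ configuration.
The spin state decides the count: a 4d ion has a large Δₒ and is invariably low-spin.
An octahedral low-spin d⁵ ion is t₂g⁵e_g⁰, giving 1 unpaired electron.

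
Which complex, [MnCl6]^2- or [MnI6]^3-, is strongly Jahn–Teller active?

[MnI6]^3-

[MnCl6]^2-: Ligand charges: each chloride is −1. With an overall charge of −2 the manganese centre must be in the +4 oxidation state. Group 7 minus oxidation state 4 gives a d³ configuration. The d³ configuration leaves the e_g set evenly filled (or empty) — no strong Jahn–Teller driving force.
[MnI6]^3-: Ligand charges: each iodide is −1. With an overall charge of −3 the manganese centre must be in the +3 oxidation state. Mn sits in group 7, so the d-electron count is 7 − 3 = 4. Iodide is a weak-field ligand for a first-row metal, so the complex is high-spin. The t₂g³e_g¹ (high-spin) configuration has an unevenly filled e_g set; the Jahn–Teller theorem predicts a tetragonal distortion (typically axial elongation) to lift the degeneracy.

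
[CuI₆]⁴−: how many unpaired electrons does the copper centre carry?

1 unpaired electron

Each iodide is −1; balancing the −4 overall charge requires Cu(II).
Group 11 minus oxidation state 2 gives a d⁹ configuration.
In an octahedral field the d⁹ configuration is t₂g⁶e_g³ (only one arrangement possible), giving 1 unpaired electron.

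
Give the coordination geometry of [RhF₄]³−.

square planar

Ligand charges: each fluoride is −1. With an overall charge of −3 the rhodium centre must be in the +1 oxidation state.
Rhodium is a group-9 element; Rh(I) is therefore d⁸.
With 4 monodentate ligands the coordination number is 4.
A 4d d⁸ ion has a large crystal-field splitting; square planar leaves the high-energy d_{x²−y²} orbital empty and maximises CFSE.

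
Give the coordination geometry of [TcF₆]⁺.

Summing ligand charges against the +1 overall charge gives an oxidation state of +7 for technetium.
Group 7 minus oxidation state 7 gives a d⁰ configuration.
Coordination number: 6.
Six donors around a single metal centre give an octahedral coordination sphere.

octahedral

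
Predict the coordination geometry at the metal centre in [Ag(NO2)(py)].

linear

Summing ligand charges against the 0 overall charge gives an oxidation state of +1 for silver.
Group 11 minus oxidation state 1 gives a d¹⁰ configuration.
With 2 monodentate ligands the coordination number is 2.
A d¹⁰ ion with only two ligands adopts a linear arrangement (sp hybridisation; no CFSE preference).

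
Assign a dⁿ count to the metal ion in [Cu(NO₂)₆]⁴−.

d9

Ligand charges: each nitro (N-bound nitrite) is −1. With an overall charge of −4 the copper centre must be in the +2 oxidation state.
Cu sits in group 11, so the d-electron count is 11 − 2 = 9.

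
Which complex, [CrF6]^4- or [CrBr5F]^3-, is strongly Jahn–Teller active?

[CrF6]^4-

[CrF6]^4-: Summing ligand charges against the −4 overall charge gives an oxidation state of +2 for chromium. Chromium is a group-6 element; Cr(II) is therefore d⁴. Fluoride is a weak-field ligand for a first-row metal, so the complex is high-spin. The t₂g³e_g¹ (high-spin) configuration has an unevenly filled e_g set; the Jahn–Teller theorem predicts a tetragonal distortion (typically axial elongation) to lift the degeneracy.
[CrBr5F]^3-: Ligand charges: each bromide is −1; each fluoride is −1. With an overall charge of −3 the chromium centre must be in the +3 oxidation state. Chromium is a group-6 element; Cr(III) is therefore d³. The d³ configuration leaves the e_g set evenly filled (or empty) — no strong Jahn–Teller driving force.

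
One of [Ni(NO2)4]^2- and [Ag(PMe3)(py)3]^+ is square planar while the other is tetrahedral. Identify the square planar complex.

[Ni(NO2)4]^2-

For [Ni(NO2)4]^2-: Ligand charges: each nitro (N-bound nitrite) is −1. With an overall charge of −2 the nickel centre must be in the +2 oxidation state. Nickel is a group-10 element; Ni(II) is therefore d⁸. Nitro (N-bound nitrite) is a strong-field ligand (high in the spectrochemical series). A 3d d⁸ ion with strong-field ligands gains enough CFSE to favour square planar over tetrahedral. → square planar.
For [Ag(PMe3)(py)3]^+: Summing ligand charges against the +1 overall charge gives an oxidation state of +1 for silver. Silver is a group-11 element; Ag(I) is therefore d¹⁰. A d¹⁰ ion has no crystal-field stabilisation preference between square planar and tetrahedral, so four ligands adopt the sterically favoured tetrahedral geometry. → tetrahedral.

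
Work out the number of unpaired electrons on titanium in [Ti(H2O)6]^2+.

2 unpaired electrons

Ligand charges: water is neutral. With an overall charge of +2 the titanium centre must be in the +2 oxidation state.
Group 4 minus oxidation state 2 gives a d² configuration.
In an octahedral field the d² configuration is t₂g²e_g⁰ (only one arrangement possible), giving 2 unpaired electrons.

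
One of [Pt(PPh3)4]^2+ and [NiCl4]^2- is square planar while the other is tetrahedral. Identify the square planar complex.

[Pt(PPh3)4]^2+

For [Pt(PPh3)4]^2+: Ligand charges: triphenylphosphine is neutral. With an overall charge of +2 the platinum centre must be in the +2 oxidation state. Group 10 minus oxidation state 2 gives a d⁸ configuration. A 5d d⁸ ion has a large crystal-field splitting; square planar leaves the high-energy d_{x²−y²} orbital empty and maximises CFSE. → square planar.
For [NiCl4]^2-: Ligand charges: each chloride is −1. With an overall charge of −2 the nickel centre must be in the +2 oxidation state. Nickel is a group-10 element; Ni(II) is therefore d⁸. Chloride is a weak-field ligand. With weak-field ligands the CFSE gain from square planar is small, so a 3d d⁸ ion takes the sterically preferred tetrahedral geometry. → tetrahedral.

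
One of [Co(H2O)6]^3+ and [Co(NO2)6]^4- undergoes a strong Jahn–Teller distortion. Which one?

[Co(NO2)6]^4-

[Co(H2O)6]^3+: Summing ligand charges against the +3 overall charge gives an oxidation state of +3 for cobalt. Group 9 minus oxidation state 3 gives a d⁶ configuration. Co(III) has an exceptionally large octahedral splitting and is low-spin with essentially every ligand except fluoride. The d⁶ configuration leaves the e_g set evenly filled (or empty) — no strong Jahn–Teller driving force.
[Co(NO2)6]^4-: Summing ligand charges against the −4 overall charge gives an oxidation state of +2 for cobalt. Co sits in group 9, so the d-electron count is 9 − 2 = 7. Nitro (N-bound nitrite) is a strong-field ligand (high in the spectrochemical series) for a first-row metal, so the complex is low-spin. The t₂g⁶e_g¹ (low-spin) configuration has an unevenly filled e_g set; the Jahn–Teller theorem predicts a tetragonal distortion (typically axial elongation) to lift the degeneracy.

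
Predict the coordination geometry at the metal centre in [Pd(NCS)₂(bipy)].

Each isothiocyanate is −1; 2,2′-bipyridine is neutral; balancing the 0 overall charge requires Pd(II).
Group 10 minus oxidation state 2 gives a d⁸ configuration.
Counting donor atoms: 2×isothiocyanate (monodentate) → 2 donors; 1×2,2′-bipyridine (bidentate) → 2 donors. Coordination number = 4.
A 4d d⁸ ion has a large crystal-field splitting; square planar leaves the high-energy d_{x²−y²} orbital empty and maximises CFSE.

square planar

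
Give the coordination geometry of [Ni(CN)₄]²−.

square planar

Ligand charges: each cyanide is −1. With an overall charge of −2 the nickel centre must be in the +2 oxidation state.
Nickel is a group-10 element; Ni(II) is therefore d⁸.
Coordination number: 4.
Cyanide is a strong-field ligand (high in the spectrochemical series).
A 3d d⁸ ion with strong-field ligands gains enough CFSE to favour square planar over tetrahedral.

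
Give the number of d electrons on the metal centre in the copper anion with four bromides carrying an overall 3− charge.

d10

Summing ligand charges against the −3 overall charge gives an oxidation state of +1 for copper.
Group 11 minus oxidation state 1 gives a d¹⁰ configuration.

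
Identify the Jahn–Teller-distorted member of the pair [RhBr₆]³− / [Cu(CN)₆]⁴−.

[Cu(CN)₆]⁴−

[RhBr₆]³−: Ligand charges: each bromide is −1. With an overall charge of −3 the rhodium centre must be in the +3 oxidation state. Rh sits in group 9, so the d-electron count is 9 − 3 = 6. A 4d ion has a large Δₒ and is invariably low-spin. The d⁶ configuration leaves the e_g set evenly filled (or empty) — no strong Jahn–Teller driving force.
[Cu(CN)₆]⁴−: Ligand charges: each cyanide is −1. With an overall charge of −4 the copper centre must be in the +2 oxidation state. Copper is a group-11 element; Cu(II) is therefore d⁹. The t₂g⁶e_g³ configuration has an unevenly filled e_g set; the Jahn–Teller theorem predicts a tetragonal distortion (typically axial elongation) to lift the degeneracy.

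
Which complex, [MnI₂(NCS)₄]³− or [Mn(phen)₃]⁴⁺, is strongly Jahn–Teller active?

[MnI₂(NCS)₄]³−: Summing ligand charges against the −3 overall charge gives an oxidation state of +3 for manganese. Group 7 minus oxidation state 3 gives a d⁴ configuration. Iodide and isothiocyanate are weak-field ligands for a first-row metal, so the complex is high-spin. The t₂g³e_g¹ (high-spin) configuration has an unevenly filled e_g set; the Jahn–Teller theorem predicts a tetragonal distortion (typically axial elongation) to lift the degeneracy.
[Mn(phen)₃]⁴⁺: Ligand charges: 1,10-phenanthroline is neutral. With an overall charge of +4 the manganese centre must be in the +4 oxidation state. Mn sits in group 7, so the d-electron count is 7 − 4 = 3. The d³ configuration leaves the e_g set evenly filled (or empty) — no strong Jahn–Teller driving force.

[MnI₂(NCS)₄]³−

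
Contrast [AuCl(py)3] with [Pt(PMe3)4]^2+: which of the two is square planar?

[Pt(PMe3)4]^2+

For [AuCl(py)3]: Summing ligand charges against the 0 overall charge gives an oxidation state of +1 for gold. Gold is a group-11 element; Au(I) is therefore d¹⁰. A d¹⁰ ion has no crystal-field stabilisation preference between square planar and tetrahedral, so four ligands adopt the sterically favoured tetrahedral geometry. → tetrahedral.
For [Pt(PMe3)4]^2+: Summing ligand charges against the +2 overall charge gives an oxidation state of +2 for platinum. Group 10 minus oxidation state 2 gives a d⁸ configuration. A 5d d⁸ ion has a large crystal-field splitting; square planar leaves the high-energy d_{x²−y²} orbital empty and maximises CFSE. → square planar.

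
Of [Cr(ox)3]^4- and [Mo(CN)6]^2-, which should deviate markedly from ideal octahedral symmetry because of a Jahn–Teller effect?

[Cr(ox)3]^4-

[Cr(ox)3]^4-: Summing ligand charges against the −4 overall charge gives an oxidation state of +2 for chromium. Group 6 minus oxidation state 2 gives a d⁴ configuration. Oxalate is a weak-field ligand for a first-row metal, so the complex is high-spin. The t₂g³e_g¹ (high-spin) configuration has an unevenly filled e_g set; the Jahn–Teller theorem predicts a tetragonal distortion (typically axial elongation) to lift the degeneracy.
[Mo(CN)6]^2-: Each cyanide is −1; balancing the −2 overall charge requires Mo(IV). Mo sits in group 6, so the d-electron count is 6 − 4 = 2. The d² configuration leaves the e_g set evenly filled (or empty) — no strong Jahn–Teller driving force.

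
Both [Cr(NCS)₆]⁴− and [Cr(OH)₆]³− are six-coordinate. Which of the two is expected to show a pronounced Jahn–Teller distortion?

[Cr(NCS)₆]⁴−: Ligand charges: each isothiocyanate is −1. With an overall charge of −4 the chromium centre must be in the +2 oxidation state. Chromium is a group-6 element; Cr(II) is therefore d⁴. Isothiocyanate is a weak-field ligand for a first-row metal, so the complex is high-spin. The t₂g³e_g¹ (high-spin) configuration has an unevenly filled e_g set; the Jahn–Teller theorem predicts a tetragonal distortion (typically axial elongation) to lift the degeneracy.
[Cr(OH)₆]³−: Ligand charges: each hydroxide is −1. With an overall charge of −3 the chromium centre must be in the +3 oxidation state. Group 6 minus oxidation state 3 gives a d³ configuration. The d³ configuration leaves the e_g set evenly filled (or empty) — no strong Jahn–Teller driving force.

[Cr(NCS)₆]⁴−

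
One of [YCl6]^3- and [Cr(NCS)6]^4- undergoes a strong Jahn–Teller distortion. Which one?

[Cr(NCS)6]^4-

[YCl6]^3-: Summing ligand charges against the −3 overall charge gives an oxidation state of +3 for yttrium. Y sits in group 3, so the d-electron count is 3 − 3 = 0. The d⁰ configuration leaves the e_g set evenly filled (or empty) — no strong Jahn–Teller driving force.
[Cr(NCS)6]^4-: Summing ligand charges against the −4 overall charge gives an oxidation state of +2 for chromium. Cr sits in group 6, so the d-electron count is 6 − 2 = 4. Isothiocyanate is a weak-field ligand for a first-row metal, so the complex is high-spin. The t₂g³e_g¹ (high-spin) configuration has an unevenly filled e_g set; the Jahn–Teller theorem predicts a tetragonal distortion (typically axial elongation) to lift the degeneracy.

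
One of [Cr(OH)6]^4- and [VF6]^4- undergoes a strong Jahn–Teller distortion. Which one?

[Cr(OH)6]^4-: Each hydroxide is −1; balancing the −4 overall charge requires Cr(II). Cr sits in group 6, so the d-electron count is 6 − 2 = 4. Hydroxide is a weak-field ligand for a first-row metal, so the complex is high-spin. The t₂g³e_g¹ (high-spin) configuration has an unevenly filled e_g set; the Jahn–Teller theorem predicts a tetragonal distortion (typically axial elongation) to lift the degeneracy.
[VF6]^4-: Each fluoride is −1; balancing the −4 overall charge requires V(II). V sits in group 5, so the d-electron count is 5 − 2 = 3. The d³ configuration leaves the e_g set evenly filled (or empty) — no strong Jahn–Teller driving force.

[Cr(OH)6]^4-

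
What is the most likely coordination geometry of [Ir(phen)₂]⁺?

1,10-phenanthroline is neutral; balancing the +1 overall charge requires Ir(I).
Group 9 minus oxidation state 1 gives a d⁸ configuration.
Counting donor atoms: 2×1,10-phenanthroline (bidentate) → 4 donors. Coordination number = 4.
A 5d d⁸ ion has a large crystal-field splitting; square planar leaves the high-energy d_{x²−y²} orbital empty and maximises CFSE.

square planar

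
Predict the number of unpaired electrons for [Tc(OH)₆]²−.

Each hydroxide is −1; balancing the −2 overall charge requires Tc(IV).
Technetium is a group-7 element; Tc(IV) is therefore d³.
In an octahedral field the d³ configuration is t₂g³e_g⁰ (only one arrangement possible), giving 3 unpaired electrons.

3 unpaired electrons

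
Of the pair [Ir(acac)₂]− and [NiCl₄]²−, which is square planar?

For [Ir(acac)₂]−: Ligand charges: each acetylacetonate is −1. With an overall charge of −1 the iridium centre must be in the +1 oxidation state. Iridium is a group-9 element; Ir(I) is therefore d⁸. A 5d d⁸ ion has a large crystal-field splitting; square planar leaves the high-energy d_{x²−y²} orbital empty and maximises CFSE. → square planar.
For [NiCl₄]²−: Ligand charges: each chloride is −1. With an overall charge of −2 the nickel centre must be in the +2 oxidation state. Ni sits in group 10, so the d-electron count is 10 − 2 = 8. Chloride is a weak-field ligand. With weak-field ligands the CFSE gain from square planar is small, so a 3d d⁸ ion takes the sterically preferred tetrahedral geometry. → tetrahedral.

[Ir(acac)₂]−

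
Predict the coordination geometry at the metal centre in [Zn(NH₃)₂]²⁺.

linear

Ligand charges: ammonia is neutral. With an overall charge of +2 the zinc centre must be in the +2 oxidation state.
Group 12 minus oxidation state 2 gives a d¹⁰ configuration.
With 2 monodentate ligands the coordination number is 2.
A d¹⁰ ion with only two ligands adopts a linear arrangement (sp hybridisation; no CFSE preference).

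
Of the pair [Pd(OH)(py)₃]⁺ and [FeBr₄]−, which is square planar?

[Pd(OH)(py)₃]⁺

For [Pd(OH)(py)₃]⁺: Each hydroxide is −1; pyridine is neutral; balancing the +1 overall charge requires Pd(II). Pd sits in group 10, so the d-electron count is 10 − 2 = 8. A 4d d⁸ ion has a large crystal-field splitting; square planar leaves the high-energy d_{x²−y²} orbital empty and maximises CFSE. → square planar.
For [FeBr₄]−: Each bromide is −1; balancing the −1 overall charge requires Fe(III). Fe sits in group 8, so the d-electron count is 8 − 3 = 5. A high-spin d⁵ ion has zero CFSE in either geometry, so four ligands adopt the sterically favoured tetrahedral geometry. → tetrahedral.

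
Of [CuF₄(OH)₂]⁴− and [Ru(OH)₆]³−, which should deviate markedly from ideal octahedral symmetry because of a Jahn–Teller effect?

[CuF₄(OH)₂]⁴−: Summing ligand charges against the −4 overall charge gives an oxidation state of +2 for copper. Copper is a group-11 element; Cu(II) is therefore d⁹. The t₂g⁶e_g³ configuration has an unevenly filled e_g set; the Jahn–Teller theorem predicts a tetragonal distortion (typically axial elongation) to lift the degeneracy.
[Ru(OH)₆]³−: Summing ligand charges against the −3 overall charge gives an oxidation state of +3 for ruthenium. Group 8 minus oxidation state 3 gives a d⁵ configuration. A 4d ion has a large Δₒ and is invariably low-spin. The d⁵ configuration leaves the e_g set evenly filled (or empty) — no strong Jahn–Teller driving force.

[CuF₄(OH)₂]⁴−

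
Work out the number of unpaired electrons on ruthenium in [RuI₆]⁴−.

0 unpaired electrons

Summing ligand charges against the −4 overall charge gives an oxidation state of +2 for ruthenium.
Ru sits in group 8, so the d-electron count is 8 − 2 = 6.
The spin state decides the count: a 4d ion has a large Δₒ and is invariably low-spin.
An octahedral low-spin d⁶ ion is t₂g⁶e_g⁰, giving 0 unpaired electrons.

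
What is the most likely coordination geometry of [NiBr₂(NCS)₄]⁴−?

octahedral

Each bromide is −1; each isothiocyanate is −1; balancing the −4 overall charge requires Ni(II).
Group 10 minus oxidation state 2 gives a d⁸ configuration.
Coordination number: 6.
Six donors around a single metal centre give an octahedral coordination sphere.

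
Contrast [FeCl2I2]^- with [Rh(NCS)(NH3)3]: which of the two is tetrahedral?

For [FeCl2I2]^-: Summing ligand charges against the −1 overall charge gives an oxidation state of +3 for iron. Iron is a group-8 element; Fe(III) is therefore d⁵. A high-spin d⁵ ion has zero CFSE in either geometry, so four ligands adopt the sterically favoured tetrahedral geometry. → tetrahedral.
For [Rh(NCS)(NH3)3]: Summing ligand charges against the 0 overall charge gives an oxidation state of +1 for rhodium. Group 9 minus oxidation state 1 gives a d⁸ configuration. A 4d d⁸ ion has a large crystal-field splitting; square planar leaves the high-energy d_{x²−y²} orbital empty and maximises CFSE. → square planar.

[FeCl2I2]^-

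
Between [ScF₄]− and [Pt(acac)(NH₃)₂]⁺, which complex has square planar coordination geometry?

[Pt(acac)(NH₃)₂]⁺

For [ScF₄]−: Each fluoride is −1; balancing the −1 overall charge requires Sc(III). Sc sits in group 3, so the d-electron count is 3 − 3 = 0. A d⁰ ion has no crystal-field stabilisation preference between square planar and tetrahedral, so four ligands adopt the sterically favoured tetrahedral geometry. → tetrahedral.
For [Pt(acac)(NH₃)₂]⁺: Ligand charges: each acetylacetonate is −1; ammonia is neutral. With an overall charge of +1 the platinum centre must be in the +2 oxidation state. Group 10 minus oxidation state 2 gives a d⁸ configuration. A 5d d⁸ ion has a large crystal-field splitting; square planar leaves the high-energy d_{x²−y²} orbital empty and maximises CFSE. → square planar.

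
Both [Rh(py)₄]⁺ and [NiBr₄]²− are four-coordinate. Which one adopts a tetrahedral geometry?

[NiBr₄]²−

For [Rh(py)₄]⁺: Pyridine is neutral; balancing the +1 overall charge requires Rh(I). Group 9 minus oxidation state 1 gives a d⁸ configuration. A 4d d⁸ ion has a large crystal-field splitting; square planar leaves the high-energy d_{x²−y²} orbital empty and maximises CFSE. → square planar.
For [NiBr₄]²−: Summing ligand charges against the −2 overall charge gives an oxidation state of +2 for nickel. Ni sits in group 10, so the d-electron count is 10 − 2 = 8. Bromide is a weak-field ligand. With weak-field ligands the CFSE gain from square planar is small, so a 3d d⁸ ion takes the sterically preferred tetrahedral geometry. → tetrahedral.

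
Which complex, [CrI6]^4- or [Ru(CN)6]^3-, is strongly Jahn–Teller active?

[CrI6]^4-: Ligand charges: each iodide is −1. With an overall charge of −4 the chromium centre must be in the +2 oxidation state. Chromium is a group-6 element; Cr(II) is therefore d⁴. Iodide is a weak-field ligand for a first-row metal, so the complex is high-spin. The t₂g³e_g¹ (high-spin) configuration has an unevenly filled e_g set; the Jahn–Teller theorem predicts a tetragonal distortion (typically axial elongation) to lift the degeneracy.
[Ru(CN)6]^3-: Each cyanide is −1; balancing the −3 overall charge requires Ru(III). Group 8 minus oxidation state 3 gives a d⁵ configuration. A 4d ion has a large Δₒ and is invariably low-spin. The d⁵ configuration leaves the e_g set evenly filled (or empty) — no strong Jahn–Teller driving force.

[CrI6]^4-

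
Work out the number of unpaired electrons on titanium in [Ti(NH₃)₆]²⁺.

2 unpaired electrons

Summing ligand charges against the +2 overall charge gives an oxidation state of +2 for titanium.
Group 4 minus oxidation state 2 gives a d² configuration.
In an octahedral field the d² configuration is t₂g²e_g⁰ (only one arrangement possible), giving 2 unpaired electrons.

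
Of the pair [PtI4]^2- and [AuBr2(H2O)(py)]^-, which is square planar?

[PtI4]^2-

For [PtI4]^2-: Summing ligand charges against the −2 overall charge gives an oxidation state of +2 for platinum. Pt sits in group 10, so the d-electron count is 10 − 2 = 8. A 5d d⁸ ion has a large crystal-field splitting; square planar leaves the high-energy d_{x²−y²} orbital empty and maximises CFSE. → square planar.
For [AuBr2(H2O)(py)]^-: Summing ligand charges against the −1 overall charge gives an oxidation state of +1 for gold. Gold is a group-11 element; Au(I) is therefore d¹⁰. A d¹⁰ ion has no crystal-field stabilisation preference between square planar and tetrahedral, so four ligands adopt the sterically favoured tetrahedral geometry. → tetrahedral.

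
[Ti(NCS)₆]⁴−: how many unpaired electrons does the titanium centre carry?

2

Ligand charges: each isothiocyanate is −1. With an overall charge of −4 the titanium centre must be in the +2 oxidation state.
Ti sits in group 4, so the d-electron count is 4 − 2 = 2.
In an octahedral field the d² configuration is t₂g²e_g⁰ (only one arrangement possible), giving 2 unpaired electrons.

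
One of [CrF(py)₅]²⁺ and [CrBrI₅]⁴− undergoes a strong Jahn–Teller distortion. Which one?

[CrBrI₅]⁴−

[CrF(py)₅]²⁺: Summing ligand charges against the +2 overall charge gives an oxidation state of +3 for chromium. Chromium is a group-6 element; Cr(III) is therefore d³. The d³ configuration leaves the e_g set evenly filled (or empty) — no strong Jahn–Teller driving force.
[CrBrI₅]⁴−: Ligand charges: each bromide is −1; each iodide is −1. With an overall charge of −4 the chromium centre must be in the +2 oxidation state. Group 6 minus oxidation state 2 gives a d⁴ configuration. Bromide and iodide are weak-field ligands for a first-row metal, so the complex is high-spin. The t₂g³e_g¹ (high-spin) configuration has an unevenly filled e_g set; the Jahn–Teller theorem predicts a tetragonal distortion (typically axial elongation) to lift the degeneracy.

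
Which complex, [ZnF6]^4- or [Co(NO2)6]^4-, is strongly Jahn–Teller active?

[Co(NO2)6]^4-

[ZnF6]^4-: Ligand charges: each fluoride is −1. With an overall charge of −4 the zinc centre must be in the +2 oxidation state. Zinc is a group-12 element; Zn(II) is therefore d¹⁰. The d¹⁰ configuration leaves the e_g set evenly filled (or empty) — no strong Jahn–Teller driving force.
[Co(NO2)6]^4-: Ligand charges: each nitro (N-bound nitrite) is −1. With an overall charge of −4 the cobalt centre must be in the +2 oxidation state. Cobalt is a group-9 element; Co(II) is therefore d⁷. Nitro (N-bound nitrite) is a strong-field ligand (high in the spectrochemical series) for a first-row metal, so the complex is low-spin. The t₂g⁶e_g¹ (low-spin) configuration has an unevenly filled e_g set; the Jahn–Teller theorem predicts a tetragonal distortion (typically axial elongation) to lift the degeneracy.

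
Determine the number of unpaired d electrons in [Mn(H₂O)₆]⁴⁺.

3 unpaired electrons

Water is neutral; balancing the +4 overall charge requires Mn(IV).
Group 7 minus oxidation state 4 gives a d³ configuration.
In an octahedral field the d³ configuration is t₂g³e_g⁰ (only one arrangement possible), giving 3 unpaired electrons.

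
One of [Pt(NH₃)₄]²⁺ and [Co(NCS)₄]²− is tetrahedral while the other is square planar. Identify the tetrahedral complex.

For [Pt(NH₃)₄]²⁺: Ligand charges: ammonia is neutral. With an overall charge of +2 the platinum centre must be in the +2 oxidation state. Pt sits in group 10, so the d-electron count is 10 − 2 = 8. A 5d d⁸ ion has a large crystal-field splitting; square planar leaves the high-energy d_{x²−y²} orbital empty and maximises CFSE. → square planar.
For [Co(NCS)₄]²−: Ligand charges: each isothiocyanate is −1. With an overall charge of −2 the cobalt centre must be in the +2 oxidation state. Group 9 minus oxidation state 2 gives a d⁷ configuration. For a high-spin 3d d⁷ ion with weak-field ligands the small Δₜ gives little square-planar CFSE advantage, so four ligands adopt the sterically favoured tetrahedral geometry. → tetrahedral.

[Co(NCS)₄]²−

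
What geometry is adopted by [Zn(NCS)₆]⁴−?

octahedral

Each isothiocyanate is −1; balancing the −4 overall charge requires Zn(II).
Group 12 minus oxidation state 2 gives a d¹⁰ configuration.
Coordination number: 6.
Six donors around a single metal centre give an octahedral coordination sphere.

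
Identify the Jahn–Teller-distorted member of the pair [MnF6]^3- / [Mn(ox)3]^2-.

[MnF6]^3-: Each fluoride is −1; balancing the −3 overall charge requires Mn(III). Manganese is a group-7 element; Mn(III) is therefore d⁴. Fluoride is a weak-field ligand for a first-row metal, so the complex is high-spin. The t₂g³e_g¹ (high-spin) configuration has an unevenly filled e_g set; the Jahn–Teller theorem predicts a tetragonal distortion (typically axial elongation) to lift the degeneracy.
[Mn(ox)3]^2-: Summing ligand charges against the −2 overall charge gives an oxidation state of +4 for manganese. Group 7 minus oxidation state 4 gives a d³ configuration. The d³ configuration leaves the e_g set evenly filled (or empty) — no strong Jahn–Teller driving force.

[MnF6]^3-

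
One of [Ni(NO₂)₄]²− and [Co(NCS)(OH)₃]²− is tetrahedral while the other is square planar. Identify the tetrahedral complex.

For [Ni(NO₂)₄]²−: Each nitro (N-bound nitrite) is −1; balancing the −2 overall charge requires Ni(II). Ni sits in group 10, so the d-electron count is 10 − 2 = 8. Nitro (N-bound nitrite) is a strong-field ligand (high in the spectrochemical series). A 3d d⁸ ion with strong-field ligands gains enough CFSE to favour square planar over tetrahedral. → square planar.
For [Co(NCS)(OH)₃]²−: Summing ligand charges against the −2 overall charge gives an oxidation state of +2 for cobalt. Cobalt is a group-9 element; Co(II) is therefore d⁷. For a high-spin 3d d⁷ ion with weak-field ligands the small Δₜ gives little square-planar CFSE advantage, so four ligands adopt the sterically favoured tetrahedral geometry. → tetrahedral.

[Co(NCS)(OH)₃]²−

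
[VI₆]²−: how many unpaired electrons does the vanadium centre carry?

Summing ligand charges against the −2 overall charge gives an oxidation state of +4 for vanadium.
Group 5 minus oxidation state 4 gives a d¹ configuration.
In an octahedral field the d¹ configuration is t₂g¹e_g⁰ (only one arrangement possible), giving 1 unpaired electron.

1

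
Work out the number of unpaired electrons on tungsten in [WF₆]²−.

2 unpaired electrons

Summing ligand charges against the −2 overall charge gives an oxidation state of +4 for tungsten.
Tungsten is a group-6 element; W(IV) is therefore d².
In an octahedral field the d² configuration is t₂g²e_g⁰ (only one arrangement possible), giving 2 unpaired electrons.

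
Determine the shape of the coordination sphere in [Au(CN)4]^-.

Ligand charges: each cyanide is −1. With an overall charge of −1 the gold centre must be in the +3 oxidation state.
Gold is a group-11 element; Au(III) is therefore d⁸.
With 4 monodentate ligands the coordination number is 4.
A 5d d⁸ ion has a large crystal-field splitting; square planar leaves the high-energy d_{x²−y²} orbital empty and maximises CFSE.

square planar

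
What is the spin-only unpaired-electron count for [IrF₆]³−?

0

Each fluoride is −1; balancing the −3 overall charge requires Ir(III).
Group 9 minus oxidation state 3 gives a d⁶ configuration.
The spin state decides the count: a 5d ion has a large Δₒ and is invariably low-spin.
An octahedral low-spin d⁶ ion is t₂g⁶e_g⁰, giving 0 unpaired electrons.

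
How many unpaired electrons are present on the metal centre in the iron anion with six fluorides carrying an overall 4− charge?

4

Summing ligand charges against the −4 overall charge gives an oxidation state of +2 for iron.
Group 8 minus oxidation state 2 gives a d⁶ configuration.
The spin state decides the count: Fluoride is a weak-field ligand for a first-row metal, so the complex is high-spin.
An octahedral high-spin d⁶ ion is t₂g⁴e_g², giving 4 unpaired electrons.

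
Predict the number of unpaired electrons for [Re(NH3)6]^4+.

Summing ligand charges against the +4 overall charge gives an oxidation state of +4 for rhenium.
Rhenium is a group-7 element; Re(IV) is therefore d³.
In an octahedral field the d³ configuration is t₂g³e_g⁰ (only one arrangement possible), giving 3 unpaired electrons.

3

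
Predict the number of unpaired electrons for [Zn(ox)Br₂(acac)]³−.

Each oxalate is −2; each bromide is −1; each acetylacetonate is −1; balancing the −3 overall charge requires Zn(II).
Zn sits in group 12, so the d-electron count is 12 − 2 = 10.
Counting donor atoms: 1×oxalate (bidentate) → 2 donors; 2×bromide (monodentate) → 2 donors; 1×acetylacetonate (bidentate) → 2 donors. Coordination number = 6.
In an octahedral field the d¹⁰ configuration is t₂g⁶e_g⁴, giving 0 unpaired electrons.

0 unpaired electrons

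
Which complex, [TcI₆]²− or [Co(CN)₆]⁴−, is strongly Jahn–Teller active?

[Co(CN)₆]⁴−

[TcI₆]²−: Each iodide is −1; balancing the −2 overall charge requires Tc(IV). Technetium is a group-7 element; Tc(IV) is therefore d³. The d³ configuration leaves the e_g set evenly filled (or empty) — no strong Jahn–Teller driving force.
[Co(CN)₆]⁴−: Ligand charges: each cyanide is −1. With an overall charge of −4 the cobalt centre must be in the +2 oxidation state. Cobalt is a group-9 element; Co(II) is therefore d⁷. Cyanide is a strong-field ligand (high in the spectrochemical series) for a first-row metal, so the complex is low-spin. The t₂g⁶e_g¹ (low-spin) configuration has an unevenly filled e_g set; the Jahn–Teller theorem predicts a tetragonal distortion (typically axial elongation) to lift the degeneracy.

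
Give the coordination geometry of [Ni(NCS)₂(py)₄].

Ligand charges: each isothiocyanate is −1; pyridine is neutral. With an overall charge of 0 the nickel centre must be in the +2 oxidation state.
Ni sits in group 10, so the d-electron count is 10 − 2 = 8.
Coordination number: 6.
Six donors around a single metal centre give an octahedral coordination sphere.

octahedral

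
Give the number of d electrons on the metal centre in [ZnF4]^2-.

d10

Each fluoride is −1; balancing the −2 overall charge requires Zn(II).
Zinc is a group-12 element; Zn(II) is therefore d¹⁰.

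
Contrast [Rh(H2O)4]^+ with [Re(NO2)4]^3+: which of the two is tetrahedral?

For [Rh(H2O)4]^+: Water is neutral; balancing the +1 overall charge requires Rh(I). Group 9 minus oxidation state 1 gives a d⁸ configuration. A 4d d⁸ ion has a large crystal-field splitting; square planar leaves the high-energy d_{x²−y²} orbital empty and maximises CFSE. → square planar.
For [Re(NO2)4]^3+: Ligand charges: each nitro (N-bound nitrite) is −1. With an overall charge of +3 the rhenium centre must be in the +7 oxidation state. Rhenium is a group-7 element; Re(VII) is therefore d⁰. A d⁰ ion has no crystal-field stabilisation preference between square planar and tetrahedral, so four ligands adopt the sterically favoured tetrahedral geometry. → tetrahedral.

[Re(NO2)4]^3+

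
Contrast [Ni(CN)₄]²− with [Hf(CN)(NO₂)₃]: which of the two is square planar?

[Ni(CN)₄]²−

For [Ni(CN)₄]²−: Each cyanide is −1; balancing the −2 overall charge requires Ni(II). Nickel is a group-10 element; Ni(II) is therefore d⁸. Cyanide is a strong-field ligand (high in the spectrochemical series). A 3d d⁸ ion with strong-field ligands gains enough CFSE to favour square planar over tetrahedral. → square planar.
For [Hf(CN)(NO₂)₃]: Each cyanide is −1; each nitro (N-bound nitrite) is −1; balancing the 0 overall charge requires Hf(IV). Hf sits in group 4, so the d-electron count is 4 − 4 = 0. A d⁰ ion has no crystal-field stabilisation preference between square planar and tetrahedral, so four ligands adopt the sterically favoured tetrahedral geometry. → tetrahedral.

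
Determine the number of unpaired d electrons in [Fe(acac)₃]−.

Each acetylacetonate is −1; balancing the −1 overall charge requires Fe(II).
Iron is a group-8 element; Fe(II) is therefore d⁶.
Counting donor atoms: 3×acetylacetonate (bidentate) → 6 donors. Coordination number = 6.
The spin state decides the count: Acetylacetonate is a weak-field ligand for a first-row metal, so the complex is high-spin.
An octahedral high-spin d⁶ ion is t₂g⁴e_g², giving 4 unpaired electrons.

4 unpaired electrons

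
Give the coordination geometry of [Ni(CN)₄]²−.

Each cyanide is −1; balancing the −2 overall charge requires Ni(II).
Nickel is a group-10 element; Ni(II) is therefore d⁸.
Coordination number: 4.
Cyanide is a strong-field ligand (high in the spectrochemical series).
A 3d d⁸ ion with strong-field ligands gains enough CFSE to favour square planar over tetrahedral.

square planar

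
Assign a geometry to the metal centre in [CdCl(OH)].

linear

Ligand charges: each chloride is −1; each hydroxide is −1. With an overall charge of 0 the cadmium centre must be in the +2 oxidation state.
Cadmium is a group-12 element; Cd(II) is therefore d¹⁰.
Coordination number: 2.
A d¹⁰ ion with only two ligands adopts a linear arrangement (sp hybridisation; no CFSE preference).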